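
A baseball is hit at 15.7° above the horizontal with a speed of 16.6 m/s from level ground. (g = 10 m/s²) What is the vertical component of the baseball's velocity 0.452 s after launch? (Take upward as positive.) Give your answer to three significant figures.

-0.0280 m/s

Initial vertical component: v_y0 = 16.6 sin 15.7° = 4.492 m/s.
v_y(t) = v_y0 − g t = 4.492 − 10 × 0.452 = -0.0280 m/s.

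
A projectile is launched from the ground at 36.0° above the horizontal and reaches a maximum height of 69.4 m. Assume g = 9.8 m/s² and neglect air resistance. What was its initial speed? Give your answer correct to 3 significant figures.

62.7 m/s

At maximum height v_y = 0, so (v₀ sin θ)² = 2 g H.
v₀ sin 36.0° = √(2 × 9.8 × 69.4) = 36.88 m/s.
v₀ = 36.88 / sin 36.0° = 36.88 / 0.5878 = 62.7 m/s.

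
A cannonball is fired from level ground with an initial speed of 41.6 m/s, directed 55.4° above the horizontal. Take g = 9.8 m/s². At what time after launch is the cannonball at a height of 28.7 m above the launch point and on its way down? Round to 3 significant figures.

6.01 s

v_y0 = 41.6 sin 55.4° = 34.24 m/s.
Set y = v_y0 t − ½ g t² = 28.7: 4.900 t² − 34.24 t + 28.7 = 0.
t = [34.24 ± √(1172 − 562.5)] / 9.8 = (34.24 ± 24.69) / 9.8, giving t = 0.974 s or t = 6.01 s.
On the way down corresponds to the larger root: t = 6.01 s.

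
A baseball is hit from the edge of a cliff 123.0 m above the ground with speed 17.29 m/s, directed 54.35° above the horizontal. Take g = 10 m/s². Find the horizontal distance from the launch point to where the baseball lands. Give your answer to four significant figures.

66.11 m

Components: v_x = 17.29 cos 54.35° = 10.077 m/s, v_y = 17.29 sin 54.35° = 14.050 m/s.
Vertical: 0 = 123.0 + 14.050 t − ½(10) t² ⇒ 5.000 t² − 14.050 t − 123.0 = 0.
t = [14.050 + √(197.40 + 2460.0)] / 10.00 = 6.5600 s.
Horizontal: R = v_x · t = 10.077 × 6.5600 = 66.11 m.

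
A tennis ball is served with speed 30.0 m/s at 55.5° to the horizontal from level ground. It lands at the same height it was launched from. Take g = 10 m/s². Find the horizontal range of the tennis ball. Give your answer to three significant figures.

84.0 m

For level ground, R = v₀² sin(2θ) / g.
sin(2 × 55.5°) = sin 111.0° = 0.9336.
R = (30.0)² × 0.9336 / 10 = 84.0 m.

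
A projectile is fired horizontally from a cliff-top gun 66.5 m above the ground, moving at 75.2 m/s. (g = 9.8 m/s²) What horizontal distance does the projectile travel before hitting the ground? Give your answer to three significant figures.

277 m

Initial vertical velocity is zero, so the fall time comes from h = ½ g t²: t = √(2 × 66.5 / 9.8) = 3.684 s.
Horizontal motion is uniform at 75.2 m/s, so x = 75.2 × 3.684 = 277 m.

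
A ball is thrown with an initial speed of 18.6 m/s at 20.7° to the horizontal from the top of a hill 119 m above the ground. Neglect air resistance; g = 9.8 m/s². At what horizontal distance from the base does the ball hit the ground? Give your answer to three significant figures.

Components: v_x = 18.6 cos 20.7° = 17.40 m/s, v_y = 18.6 sin 20.7° = 6.575 m/s.
Vertical: 0 = 119 + 6.575 t − ½(9.8) t² ⇒ 4.900 t² − 6.575 t − 119 = 0.
t = [6.575 + √(43.23 + 2332)] / 9.800 = 5.644 s.
Horizontal: R = v_x · t = 17.40 × 5.644 = 98.2 m.

98.2 m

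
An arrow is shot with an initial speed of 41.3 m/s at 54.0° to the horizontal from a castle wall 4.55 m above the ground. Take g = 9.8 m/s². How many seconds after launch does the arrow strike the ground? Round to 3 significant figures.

6.95 s

Vertical component: v_y = 41.3 sin 54.0° = 33.41 m/s.
Taking up as positive with launch at y = 4.55 m, landing at y = 0: 0 = 4.55 + 33.41 t − ½(9.8) t².
Solving 4.900 t² − 33.41 t − 4.55 = 0 gives t = [33.41 + √(33.41² + 4·4.900·4.55)] / 9.800 = 6.95 s.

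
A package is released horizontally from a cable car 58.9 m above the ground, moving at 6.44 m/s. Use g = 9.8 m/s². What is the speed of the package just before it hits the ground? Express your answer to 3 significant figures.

Fall time: t = √(2 × 58.9 / 9.8) = 3.467 s.
At impact: v_x = 6.44 m/s (unchanged), v_y = g t = 9.8 × 3.467 = 33.98 m/s.
Speed = √(v_x² + v_y²) = √(41.47 + 1155) = 34.6 m/s.

34.6 m/s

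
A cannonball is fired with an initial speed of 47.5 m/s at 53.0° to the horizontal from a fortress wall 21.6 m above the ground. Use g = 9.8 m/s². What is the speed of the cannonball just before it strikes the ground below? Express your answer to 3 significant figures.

v_x = 47.5 cos 53.0° = 28.59 m/s is unchanged throughout.
For the vertical component, v_y² = v_y0² + 2 g h = (37.94)² + 2×9.8×21.6 = 1863, so |v_y| = 43.16 m/s.
Impact speed = √(v_x² + v_y²) = √(817.4 + 1863) = 51.8 m/s.

51.8 m/s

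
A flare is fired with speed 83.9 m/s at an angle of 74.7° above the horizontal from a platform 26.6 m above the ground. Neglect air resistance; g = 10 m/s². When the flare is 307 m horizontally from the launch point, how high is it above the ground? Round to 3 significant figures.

187 m

v_x = 83.9 cos 74.7° = 22.14 m/s, v_y0 = 83.9 sin 74.7° = 80.93 m/s.
Time to reach x = 307 m: t = x / v_x = 307 / 22.14 = 13.87 s.
y = 26.6 + v_y0 t − ½ g t² = 26.6 + 80.93×13.87 − 5.000×13.87² = 187 m.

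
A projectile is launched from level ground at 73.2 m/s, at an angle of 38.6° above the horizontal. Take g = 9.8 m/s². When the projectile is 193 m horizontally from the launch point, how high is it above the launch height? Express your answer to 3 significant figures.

v_x = 73.2 cos 38.6° = 57.21 m/s, v_y0 = 73.2 sin 38.6° = 45.67 m/s.
Time to reach x = 193 m: t = x / v_x = 193 / 57.21 = 3.374 s.
y = v_y0 t − ½ g t² = 45.67×3.374 − 4.900×3.374² = 98.3 m.

98.3 m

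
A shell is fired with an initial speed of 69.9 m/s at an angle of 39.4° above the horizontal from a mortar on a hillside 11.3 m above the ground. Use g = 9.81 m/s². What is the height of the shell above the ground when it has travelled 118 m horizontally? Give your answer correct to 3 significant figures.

84.8 m

v_x = 69.9 cos 39.4° = 54.01 m/s, v_y0 = 69.9 sin 39.4° = 44.37 m/s.
Time to reach x = 118 m: t = x / v_x = 118 / 54.01 = 2.185 s.
y = 11.3 + v_y0 t − ½ g t² = 11.3 + 44.37×2.185 − 4.905×2.185² = 84.8 m.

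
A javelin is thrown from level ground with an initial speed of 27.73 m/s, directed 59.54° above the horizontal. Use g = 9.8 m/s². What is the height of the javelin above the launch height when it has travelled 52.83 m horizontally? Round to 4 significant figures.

v_x = 27.73 cos 59.54° = 14.057 m/s, v_y0 = 27.73 sin 59.54° = 23.903 m/s.
Time to reach x = 52.83 m: t = x / v_x = 52.83 / 14.057 = 3.7583 s.
y = v_y0 t − ½ g t² = 23.903×3.7583 − 4.900×3.7583² = 20.62 m.

20.62 m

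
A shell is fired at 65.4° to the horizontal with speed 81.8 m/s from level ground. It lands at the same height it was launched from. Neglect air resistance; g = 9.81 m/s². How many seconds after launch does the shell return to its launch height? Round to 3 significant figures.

15.2 s

Vertical component: v_y = 81.8 sin 65.4° = 74.38 m/s.
For a projectile landing at launch height, time of flight is t = 2 v_y / g = 2 × 74.38 / 9.81 = 15.2 s.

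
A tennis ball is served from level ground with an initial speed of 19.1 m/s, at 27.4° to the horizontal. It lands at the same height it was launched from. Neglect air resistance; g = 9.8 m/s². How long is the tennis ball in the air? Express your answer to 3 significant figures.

Vertical component: v_y = 19.1 sin 27.4° = 8.790 m/s.
For a projectile landing at launch height, time of flight is t = 2 v_y / g = 2 × 8.790 / 9.8 = 1.79 s.

1.79 s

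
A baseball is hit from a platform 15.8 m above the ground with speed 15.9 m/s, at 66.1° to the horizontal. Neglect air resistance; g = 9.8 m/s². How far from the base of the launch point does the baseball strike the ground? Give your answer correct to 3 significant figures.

24.6 m

Components: v_x = 15.9 cos 66.1° = 6.442 m/s, v_y = 15.9 sin 66.1° = 14.54 m/s.
Vertical: 0 = 15.8 + 14.54 t − ½(9.8) t² ⇒ 4.900 t² − 14.54 t − 15.8 = 0.
t = [14.54 + √(211.4 + 309.7)] / 9.800 = 3.813 s.
Horizontal: R = v_x · t = 6.442 × 3.813 = 24.6 m.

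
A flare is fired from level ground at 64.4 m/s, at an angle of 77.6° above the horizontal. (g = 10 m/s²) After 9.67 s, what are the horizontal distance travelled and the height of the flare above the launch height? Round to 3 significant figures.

v_x = 64.4 cos 77.6° = 13.83 m/s; v_y0 = 64.4 sin 77.6° = 62.90 m/s.
x = v_x t = 13.83 × 9.67 = 134 m.
y = v_y0 t − ½ g t² = 62.90×9.67 − 5.000×9.67² = 141 m.

x = 134 m, y = 141 m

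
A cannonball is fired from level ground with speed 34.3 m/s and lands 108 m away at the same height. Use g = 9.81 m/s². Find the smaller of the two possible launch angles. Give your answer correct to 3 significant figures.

32.1°

Level-ground range: R = v₀² sin(2θ)/g ⇒ sin 2θ = R g / v₀² = 108×9.81/34.3² = 0.9005.
2θ = arcsin(0.9005) = 64.22° or 180° − 64.22° = 115.78°.
So θ = 32.1° or θ = 57.9°.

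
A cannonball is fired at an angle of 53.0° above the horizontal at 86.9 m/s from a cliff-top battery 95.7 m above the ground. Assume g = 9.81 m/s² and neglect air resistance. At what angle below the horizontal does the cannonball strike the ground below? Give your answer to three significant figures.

57.4°

v_x = 86.9 cos 53.0° = 52.30 m/s.
At impact |v_y| = √(v_y0² + 2 g h) = √(69.40² + 2×9.81×95.7) = 81.82 m/s.
Angle below horizontal = arctan(|v_y| / v_x) = arctan(81.82 / 52.30) = 57.4°.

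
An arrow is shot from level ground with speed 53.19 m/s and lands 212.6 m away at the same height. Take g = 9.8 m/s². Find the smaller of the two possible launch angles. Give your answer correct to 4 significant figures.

23.71°

Level-ground range: R = v₀² sin(2θ)/g ⇒ sin 2θ = R g / v₀² = 212.6×9.8/53.19² = 0.7364.
2θ = arcsin(0.7364) = 47.426° or 180° − 47.426° = 132.574°.
So θ = 23.71° or θ = 66.29°.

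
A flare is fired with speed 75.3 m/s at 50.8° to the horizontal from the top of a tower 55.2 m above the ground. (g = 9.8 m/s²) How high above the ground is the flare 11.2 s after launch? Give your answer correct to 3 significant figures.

v_y0 = 75.3 sin 50.8° = 58.35 m/s.
y(t) = 55.2 + v_y0 t − ½ g t² = 55.2 + 58.35×11.2 − ½×9.8×11.2² = 94.1 m.

94.1 m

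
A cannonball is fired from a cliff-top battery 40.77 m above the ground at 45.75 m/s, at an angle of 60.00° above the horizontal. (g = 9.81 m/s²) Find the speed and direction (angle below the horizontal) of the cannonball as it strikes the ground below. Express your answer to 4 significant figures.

v_x = 45.75 cos 60.00° = 22.875 m/s (constant).
|v_y| at impact = √((39.621)² + 2×9.81×40.77) = 48.680 m/s.
Speed = √(22.875² + 48.680²) = 53.79 m/s; angle = arctan(48.680/22.875) = 64.83° below horizontal.

53.79 m/s at 64.83° below the horizontal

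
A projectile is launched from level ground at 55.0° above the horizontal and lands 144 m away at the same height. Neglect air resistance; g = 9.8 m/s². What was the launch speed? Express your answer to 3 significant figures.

On level ground, R = v₀² sin(2θ) / g, so v₀ = √(R g / sin 2θ).
sin(2 × 55.0°) = 0.9397.
v₀ = √(144 × 9.8 / 0.9397) = √1502 = 38.8 m/s.

38.8 m/s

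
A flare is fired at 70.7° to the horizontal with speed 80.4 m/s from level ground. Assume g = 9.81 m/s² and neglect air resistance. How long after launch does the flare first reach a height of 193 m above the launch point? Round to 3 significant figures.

v_y0 = 80.4 sin 70.7° = 75.88 m/s.
Set y = v_y0 t − ½ g t² = 193: 4.905 t² − 75.88 t + 193 = 0.
t = [75.88 ± √(5758 − 3787)] / 9.81 = (75.88 ± 44.40) / 9.81, giving t = 3.21 s or t = 12.3 s.
The flare is on the way up at the first time, so t = 3.21 s.

3.21 s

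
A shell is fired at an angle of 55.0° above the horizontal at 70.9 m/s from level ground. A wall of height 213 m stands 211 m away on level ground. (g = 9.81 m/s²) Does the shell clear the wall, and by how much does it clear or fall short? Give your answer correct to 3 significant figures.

v_x = 70.9 cos 55.0° = 40.67 m/s; v_y0 = 70.9 sin 55.0° = 58.08 m/s.
Time to reach the wall: t = 211 / 40.67 = 5.188 s.
Height at that point: y = 58.08×5.188 − 4.905×5.188² = 169.3 m.
That is 213 − 169.3 = 43.7 m below the top of the wall, so the shell does not clear it.

No — it falls 43.7 m short of clearing the wall.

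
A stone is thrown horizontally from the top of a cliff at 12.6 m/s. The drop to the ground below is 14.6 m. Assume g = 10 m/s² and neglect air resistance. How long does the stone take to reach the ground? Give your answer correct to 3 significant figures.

1.71 s

The horizontal speed doesn't affect the fall. With v_y0 = 0, h = ½ g t².
t = √(2 × 14.6 / 10) = √2.920 = 1.71 s.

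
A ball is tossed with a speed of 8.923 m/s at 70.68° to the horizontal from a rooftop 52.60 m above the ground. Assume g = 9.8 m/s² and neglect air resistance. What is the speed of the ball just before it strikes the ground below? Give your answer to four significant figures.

v_x = 8.923 cos 70.68° = 2.9521 m/s is unchanged throughout.
For the vertical component, v_y² = v_y0² + 2 g h = (8.4205)² + 2×9.8×52.60 = 1101.9, so |v_y| = 33.195 m/s.
Impact speed = √(v_x² + v_y²) = √(8.7149 + 1101.9) = 33.33 m/s.

33.33 m/s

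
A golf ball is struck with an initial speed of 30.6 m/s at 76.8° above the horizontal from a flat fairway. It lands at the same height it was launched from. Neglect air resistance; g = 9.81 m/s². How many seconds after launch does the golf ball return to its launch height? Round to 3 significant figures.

Vertical component: v_y = 30.6 sin 76.8° = 29.79 m/s.
For a projectile landing at launch height, time of flight is t = 2 v_y / g = 2 × 29.79 / 9.81 = 6.07 s.

6.07 s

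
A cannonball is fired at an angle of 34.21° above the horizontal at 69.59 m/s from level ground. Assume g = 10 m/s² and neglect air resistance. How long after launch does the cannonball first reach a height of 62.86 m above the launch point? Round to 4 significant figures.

2.258 s

v_y0 = 69.59 sin 34.21° = 39.125 m/s.
Set y = v_y0 t − ½ g t² = 62.86: 5.000 t² − 39.125 t + 62.86 = 0.
t = [39.125 ± √(1530.8 − 1257.2)] / 10 = (39.125 ± 16.541) / 10, giving t = 2.258 s or t = 5.567 s.
The cannonball is on the way up at the first time, so t = 2.258 s.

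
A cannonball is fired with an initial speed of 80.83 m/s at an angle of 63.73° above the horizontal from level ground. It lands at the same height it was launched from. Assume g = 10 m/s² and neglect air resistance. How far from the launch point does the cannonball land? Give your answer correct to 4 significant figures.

For level ground, R = v₀² sin(2θ) / g.
sin(2 × 63.73°) = sin 127.46° = 0.7938.
R = (80.83)² × 0.7938 / 10 = 518.6 m.

518.6 m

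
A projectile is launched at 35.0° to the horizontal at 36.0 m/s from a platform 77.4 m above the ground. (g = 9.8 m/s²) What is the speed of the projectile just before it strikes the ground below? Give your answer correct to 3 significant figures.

53.0 m/s

v_x = 36.0 cos 35.0° = 29.49 m/s is unchanged throughout.
For the vertical component, v_y² = v_y0² + 2 g h = (20.65)² + 2×9.8×77.4 = 1943, so |v_y| = 44.08 m/s.
Impact speed = √(v_x² + v_y²) = √(869.7 + 1943) = 53.0 m/s.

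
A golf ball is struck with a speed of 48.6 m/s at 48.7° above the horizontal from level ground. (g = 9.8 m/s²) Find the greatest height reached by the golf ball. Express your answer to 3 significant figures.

68.0 m

Vertical component of launch velocity: v_y = 48.6 sin 48.7° = 36.51 m/s.
At the highest point the vertical velocity is zero, so v_y² = 2 g h_max.
h_max = (36.51)² / (2 × 9.8) = 1333 / 19.60 = 68.0 m.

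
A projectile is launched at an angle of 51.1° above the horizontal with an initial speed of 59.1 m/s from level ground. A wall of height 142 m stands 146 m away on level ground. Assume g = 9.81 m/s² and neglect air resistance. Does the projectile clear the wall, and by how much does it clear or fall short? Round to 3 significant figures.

v_x = 59.1 cos 51.1° = 37.11 m/s; v_y0 = 59.1 sin 51.1° = 45.99 m/s.
Time to reach the wall: t = 146 / 37.11 = 3.934 s.
Height at that point: y = 45.99×3.934 − 4.905×3.934² = 105.0 m.
That is 142 − 105.0 = 37.0 m below the top of the wall, so the projectile does not clear it.

No — it falls 37.0 m short of clearing the wall.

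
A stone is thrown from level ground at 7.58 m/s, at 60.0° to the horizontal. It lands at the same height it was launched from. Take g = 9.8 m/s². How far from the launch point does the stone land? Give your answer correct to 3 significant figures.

5.08 m

For level ground, R = v₀² sin(2θ) / g.
sin(2 × 60.0°) = sin 120.0° = 0.8660.
R = (7.58)² × 0.8660 / 9.8 = 5.08 m.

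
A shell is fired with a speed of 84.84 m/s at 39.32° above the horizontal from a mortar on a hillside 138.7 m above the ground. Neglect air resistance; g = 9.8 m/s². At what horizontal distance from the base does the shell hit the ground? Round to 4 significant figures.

Components: v_x = 84.84 cos 39.32° = 65.634 m/s, v_y = 84.84 sin 39.32° = 53.759 m/s.
Vertical: 0 = 138.7 + 53.759 t − ½(9.8) t² ⇒ 4.900 t² − 53.759 t − 138.7 = 0.
t = [53.759 + √(2890.0 + 2718.5)] / 9.800 = 13.127 s.
Horizontal: R = v_x · t = 65.634 × 13.127 = 861.6 m.

861.6 m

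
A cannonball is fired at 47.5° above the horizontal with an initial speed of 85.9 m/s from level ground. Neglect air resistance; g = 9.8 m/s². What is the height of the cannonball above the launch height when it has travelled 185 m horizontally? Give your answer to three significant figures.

v_x = 85.9 cos 47.5° = 58.03 m/s, v_y0 = 85.9 sin 47.5° = 63.33 m/s.
Time to reach x = 185 m: t = x / v_x = 185 / 58.03 = 3.188 s.
y = v_y0 t − ½ g t² = 63.33×3.188 − 4.900×3.188² = 152 m.

152 m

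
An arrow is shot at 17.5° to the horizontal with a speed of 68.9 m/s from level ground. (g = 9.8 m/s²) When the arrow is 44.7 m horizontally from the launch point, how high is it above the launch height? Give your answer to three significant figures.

v_x = 68.9 cos 17.5° = 65.71 m/s, v_y0 = 68.9 sin 17.5° = 20.72 m/s.
Time to reach x = 44.7 m: t = x / v_x = 44.7 / 65.71 = 0.6803 s.
y = v_y0 t − ½ g t² = 20.72×0.6803 − 4.900×0.6803² = 11.8 m.

11.8 m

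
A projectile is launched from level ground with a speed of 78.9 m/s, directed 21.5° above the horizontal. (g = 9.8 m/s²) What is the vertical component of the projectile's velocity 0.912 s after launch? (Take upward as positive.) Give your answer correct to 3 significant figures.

Initial vertical component: v_y0 = 78.9 sin 21.5° = 28.92 m/s.
v_y(t) = v_y0 − g t = 28.92 − 9.8 × 0.912 = 20.0 m/s.

20.0 m/s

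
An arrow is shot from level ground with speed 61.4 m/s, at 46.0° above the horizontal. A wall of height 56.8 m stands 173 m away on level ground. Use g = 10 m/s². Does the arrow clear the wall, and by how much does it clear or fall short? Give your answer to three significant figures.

v_x = 61.4 cos 46.0° = 42.65 m/s; v_y0 = 61.4 sin 46.0° = 44.17 m/s.
Time to reach the wall: t = 173 / 42.65 = 4.056 s.
Height at that point: y = 44.17×4.056 − 5.000×4.056² = 96.90 m.
That is 96.90 − 56.8 = 40.1 m above the top of the wall, so the arrow clears it.

Yes — it clears the wall by 40.1 m.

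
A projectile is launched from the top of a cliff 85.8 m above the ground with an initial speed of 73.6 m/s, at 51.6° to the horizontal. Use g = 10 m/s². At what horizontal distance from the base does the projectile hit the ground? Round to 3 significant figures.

Components: v_x = 73.6 cos 51.6° = 45.72 m/s, v_y = 73.6 sin 51.6° = 57.68 m/s.
Vertical: 0 = 85.8 + 57.68 t − ½(10) t² ⇒ 5.000 t² − 57.68 t − 85.8 = 0.
t = [57.68 + √(3327 + 1716)] / 10.00 = 12.87 s.
Horizontal: R = v_x · t = 45.72 × 12.87 = 588 m.

588 m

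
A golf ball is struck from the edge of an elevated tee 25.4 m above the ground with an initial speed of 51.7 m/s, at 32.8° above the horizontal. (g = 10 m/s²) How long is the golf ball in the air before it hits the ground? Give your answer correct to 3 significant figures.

6.40 s

Vertical component: v_y = 51.7 sin 32.8° = 28.01 m/s.
Taking up as positive with launch at y = 25.4 m, landing at y = 0: 0 = 25.4 + 28.01 t − ½(10) t².
Solving 5.000 t² − 28.01 t − 25.4 = 0 gives t = [28.01 + √(28.01² + 4·5.000·25.4)] / 10.00 = 6.40 s.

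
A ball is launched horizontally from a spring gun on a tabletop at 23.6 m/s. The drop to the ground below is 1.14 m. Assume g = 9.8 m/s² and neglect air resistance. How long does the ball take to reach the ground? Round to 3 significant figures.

The horizontal speed doesn't affect the fall. With v_y0 = 0, h = ½ g t².
t = √(2 × 1.14 / 9.8) = √0.2327 = 0.482 s.

0.482 s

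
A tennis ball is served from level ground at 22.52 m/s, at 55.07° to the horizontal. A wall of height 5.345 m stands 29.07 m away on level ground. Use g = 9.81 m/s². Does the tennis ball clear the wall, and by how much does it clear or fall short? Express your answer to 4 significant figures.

v_x = 22.52 cos 55.07° = 12.894 m/s; v_y0 = 22.52 sin 55.07° = 18.463 m/s.
Time to reach the wall: t = 29.07 / 12.894 = 2.2545 s.
Height at that point: y = 18.463×2.2545 − 4.905×2.2545² = 16.694 m.
That is 16.694 − 5.345 = 11.35 m above the top of the wall, so the tennis ball clears it.

Yes — it clears the wall by 11.35 m.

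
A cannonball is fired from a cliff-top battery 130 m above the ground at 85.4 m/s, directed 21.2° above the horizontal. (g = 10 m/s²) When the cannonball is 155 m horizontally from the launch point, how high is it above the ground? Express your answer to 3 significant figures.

171 m

v_x = 85.4 cos 21.2° = 79.62 m/s, v_y0 = 85.4 sin 21.2° = 30.88 m/s.
Time to reach x = 155 m: t = x / v_x = 155 / 79.62 = 1.947 s.
y = 130 + v_y0 t − ½ g t² = 130 + 30.88×1.947 − 5.000×1.947² = 171 m.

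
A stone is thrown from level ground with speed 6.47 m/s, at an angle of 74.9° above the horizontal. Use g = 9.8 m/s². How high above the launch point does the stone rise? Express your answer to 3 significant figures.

1.99 m

Vertical component of launch velocity: v_y = 6.47 sin 74.9° = 6.247 m/s.
At the highest point the vertical velocity is zero, so v_y² = 2 g h_max.
h_max = (6.247)² / (2 × 9.8) = 39.03 / 19.60 = 1.99 m.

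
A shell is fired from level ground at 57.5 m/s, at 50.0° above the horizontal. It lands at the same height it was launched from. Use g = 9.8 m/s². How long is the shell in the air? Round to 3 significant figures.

8.99 s

Vertical component: v_y = 57.5 sin 50.0° = 44.05 m/s.
For a projectile landing at launch height, time of flight is t = 2 v_y / g = 2 × 44.05 / 9.8 = 8.99 s.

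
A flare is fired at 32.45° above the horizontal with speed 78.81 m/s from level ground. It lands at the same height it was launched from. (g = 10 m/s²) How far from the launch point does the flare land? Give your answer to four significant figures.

562.5 m

For level ground, R = v₀² sin(2θ) / g.
sin(2 × 32.45°) = sin 64.900° = 0.9056.
R = (78.81)² × 0.9056 / 10 = 562.5 m.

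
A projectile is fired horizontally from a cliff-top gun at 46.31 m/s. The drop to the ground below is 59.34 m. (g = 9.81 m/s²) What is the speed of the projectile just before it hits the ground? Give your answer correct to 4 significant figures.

Fall time: t = √(2 × 59.34 / 9.81) = 3.4782 s.
At impact: v_x = 46.31 m/s (unchanged), v_y = g t = 9.81 × 3.4782 = 34.121 m/s.
Speed = √(v_x² + v_y²) = √(2144.6 + 1164.2) = 57.52 m/s.

57.52 m/s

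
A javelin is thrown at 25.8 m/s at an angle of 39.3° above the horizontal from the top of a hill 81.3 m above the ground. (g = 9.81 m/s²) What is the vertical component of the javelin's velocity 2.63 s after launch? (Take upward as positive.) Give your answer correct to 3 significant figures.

-9.46 m/s

Initial vertical component: v_y0 = 25.8 sin 39.3° = 16.34 m/s.
v_y(t) = v_y0 − g t = 16.34 − 9.81 × 2.63 = -9.46 m/s.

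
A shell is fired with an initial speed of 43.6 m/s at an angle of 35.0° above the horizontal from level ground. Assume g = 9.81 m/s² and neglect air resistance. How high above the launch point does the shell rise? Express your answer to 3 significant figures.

31.9 m

Vertical component of launch velocity: v_y = 43.6 sin 35.0° = 25.01 m/s.
At the highest point the vertical velocity is zero, so v_y² = 2 g h_max.
h_max = (25.01)² / (2 × 9.81) = 625.5 / 19.62 = 31.9 m.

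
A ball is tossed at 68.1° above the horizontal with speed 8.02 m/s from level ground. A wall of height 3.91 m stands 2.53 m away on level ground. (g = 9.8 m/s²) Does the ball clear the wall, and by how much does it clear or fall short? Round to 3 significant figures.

No — it falls 1.12 m short of clearing the wall.

v_x = 8.02 cos 68.1° = 2.991 m/s; v_y0 = 8.02 sin 68.1° = 7.441 m/s.
Time to reach the wall: t = 2.53 / 2.991 = 0.8459 s.
Height at that point: y = 7.441×0.8459 − 4.900×0.8459² = 2.788 m.
That is 3.91 − 2.788 = 1.12 m below the top of the wall, so the ball does not clear it.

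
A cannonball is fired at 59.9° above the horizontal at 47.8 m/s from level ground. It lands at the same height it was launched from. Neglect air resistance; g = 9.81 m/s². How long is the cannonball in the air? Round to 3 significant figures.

Vertical component: v_y = 47.8 sin 59.9° = 41.35 m/s.
For a projectile landing at launch height, time of flight is t = 2 v_y / g = 2 × 41.35 / 9.81 = 8.43 s.

8.43 s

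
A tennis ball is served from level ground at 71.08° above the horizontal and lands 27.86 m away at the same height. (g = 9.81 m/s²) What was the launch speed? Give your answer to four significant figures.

21.11 m/s

On level ground, R = v₀² sin(2θ) / g, so v₀ = √(R g / sin 2θ).
sin(2 × 71.08°) = 0.6135.
v₀ = √(27.86 × 9.81 / 0.6135) = √445.49 = 21.11 m/s.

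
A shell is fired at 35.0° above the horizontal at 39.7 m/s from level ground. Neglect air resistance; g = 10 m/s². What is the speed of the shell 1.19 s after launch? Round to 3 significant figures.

v_x = 39.7 cos 35.0° = 32.52 m/s (constant).
v_y(t) = 39.7 sin 35.0° − g t = 22.77 − 10 × 1.19 = 10.87 m/s.
Speed = √(v_x² + v_y²) = √(1058 + 118.2) = 34.3 m/s.

34.3 m/s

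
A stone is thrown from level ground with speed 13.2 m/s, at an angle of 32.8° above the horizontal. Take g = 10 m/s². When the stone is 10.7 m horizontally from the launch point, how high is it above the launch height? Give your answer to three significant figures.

2.25 m

v_x = 13.2 cos 32.8° = 11.10 m/s, v_y0 = 13.2 sin 32.8° = 7.151 m/s.
Time to reach x = 10.7 m: t = x / v_x = 10.7 / 11.10 = 0.9640 s.
y = v_y0 t − ½ g t² = 7.151×0.9640 − 5.000×0.9640² = 2.25 m.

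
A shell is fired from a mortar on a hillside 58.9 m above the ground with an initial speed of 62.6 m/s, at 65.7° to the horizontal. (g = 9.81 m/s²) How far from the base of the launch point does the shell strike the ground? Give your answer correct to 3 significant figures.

Components: v_x = 62.6 cos 65.7° = 25.76 m/s, v_y = 62.6 sin 65.7° = 57.05 m/s.
Vertical: 0 = 58.9 + 57.05 t − ½(9.81) t² ⇒ 4.905 t² − 57.05 t − 58.9 = 0.
t = [57.05 + √(3255 + 1156)] / 9.810 = 12.59 s.
Horizontal: R = v_x · t = 25.76 × 12.59 = 324 m.

324 m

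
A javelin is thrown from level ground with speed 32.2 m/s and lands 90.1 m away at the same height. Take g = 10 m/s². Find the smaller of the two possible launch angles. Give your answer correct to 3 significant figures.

Level-ground range: R = v₀² sin(2θ)/g ⇒ sin 2θ = R g / v₀² = 90.1×10/32.2² = 0.8690.
2θ = arcsin(0.8690) = 60.34° or 180° − 60.34° = 119.66°.
So θ = 30.2° or θ = 59.8°.

30.2°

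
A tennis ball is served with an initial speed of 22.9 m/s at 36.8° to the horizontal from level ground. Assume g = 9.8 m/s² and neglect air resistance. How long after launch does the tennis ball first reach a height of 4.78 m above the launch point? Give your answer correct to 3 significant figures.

0.408 s

v_y0 = 22.9 sin 36.8° = 13.72 m/s.
Set y = v_y0 t − ½ g t² = 4.78: 4.900 t² − 13.72 t + 4.78 = 0.
t = [13.72 ± √(188.2 − 93.69)] / 9.8 = (13.72 ± 9.722) / 9.8, giving t = 0.408 s or t = 2.39 s.
The tennis ball is on the way up at the first time, so t = 0.408 s.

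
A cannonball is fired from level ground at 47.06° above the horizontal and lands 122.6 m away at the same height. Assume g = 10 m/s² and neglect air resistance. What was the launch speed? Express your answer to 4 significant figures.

On level ground, R = v₀² sin(2θ) / g, so v₀ = √(R g / sin 2θ).
sin(2 × 47.06°) = 0.9974.
v₀ = √(122.6 × 10 / 0.9974) = √1229.2 = 35.06 m/s.

35.06 m/s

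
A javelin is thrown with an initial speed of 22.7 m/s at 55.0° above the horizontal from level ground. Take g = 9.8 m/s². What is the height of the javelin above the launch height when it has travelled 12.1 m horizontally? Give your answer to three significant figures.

v_x = 22.7 cos 55.0° = 13.02 m/s, v_y0 = 22.7 sin 55.0° = 18.59 m/s.
Time to reach x = 12.1 m: t = x / v_x = 12.1 / 13.02 = 0.9293 s.
y = v_y0 t − ½ g t² = 18.59×0.9293 − 4.900×0.9293² = 13.0 m.

13.0 m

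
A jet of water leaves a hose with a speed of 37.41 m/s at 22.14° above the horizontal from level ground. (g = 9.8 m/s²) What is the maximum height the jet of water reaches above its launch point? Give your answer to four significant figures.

10.14 m

Vertical component of launch velocity: v_y = 37.41 sin 22.14° = 14.099 m/s.
At the highest point the vertical velocity is zero, so v_y² = 2 g h_max.
h_max = (14.099)² / (2 × 9.8) = 198.78 / 19.60 = 10.14 m.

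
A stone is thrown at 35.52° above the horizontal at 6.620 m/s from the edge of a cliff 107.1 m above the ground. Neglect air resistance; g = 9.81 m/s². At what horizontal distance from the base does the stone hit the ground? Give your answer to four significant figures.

27.38 m

Components: v_x = 6.620 cos 35.52° = 5.3881 m/s, v_y = 6.620 sin 35.52° = 3.8461 m/s.
Vertical: 0 = 107.1 + 3.8461 t − ½(9.81) t² ⇒ 4.905 t² − 3.8461 t − 107.1 = 0.
t = [3.8461 + √(14.792 + 2101.3)] / 9.810 = 5.0813 s.
Horizontal: R = v_x · t = 5.3881 × 5.0813 = 27.38 m.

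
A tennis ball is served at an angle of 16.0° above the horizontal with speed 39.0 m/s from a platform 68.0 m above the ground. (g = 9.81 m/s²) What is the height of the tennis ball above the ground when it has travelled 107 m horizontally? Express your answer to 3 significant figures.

v_x = 39.0 cos 16.0° = 37.49 m/s, v_y0 = 39.0 sin 16.0° = 10.75 m/s.
Time to reach x = 107 m: t = x / v_x = 107 / 37.49 = 2.854 s.
y = 68.0 + v_y0 t − ½ g t² = 68.0 + 10.75×2.854 − 4.905×2.854² = 58.7 m.

58.7 m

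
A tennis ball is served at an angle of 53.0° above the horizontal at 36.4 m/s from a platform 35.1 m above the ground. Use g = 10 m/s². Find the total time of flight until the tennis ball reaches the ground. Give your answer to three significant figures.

Vertical component: v_y = 36.4 sin 53.0° = 29.07 m/s.
Taking up as positive with launch at y = 35.1 m, landing at y = 0: 0 = 35.1 + 29.07 t − ½(10) t².
Solving 5.000 t² − 29.07 t − 35.1 = 0 gives t = [29.07 + √(29.07² + 4·5.000·35.1)] / 10.00 = 6.84 s.

6.84 s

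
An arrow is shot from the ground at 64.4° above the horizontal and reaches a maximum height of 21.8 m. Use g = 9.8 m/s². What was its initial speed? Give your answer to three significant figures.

22.9 m/s

At maximum height v_y = 0, so (v₀ sin θ)² = 2 g H.
v₀ sin 64.4° = √(2 × 9.8 × 21.8) = 20.67 m/s.
v₀ = 20.67 / sin 64.4° = 20.67 / 0.9018 = 22.9 m/s.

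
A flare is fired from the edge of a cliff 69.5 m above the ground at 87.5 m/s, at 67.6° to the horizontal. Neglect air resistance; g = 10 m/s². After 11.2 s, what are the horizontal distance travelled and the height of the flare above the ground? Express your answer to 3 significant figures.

x = 373 m, y = 348 m

v_x = 87.5 cos 67.6° = 33.34 m/s; v_y0 = 87.5 sin 67.6° = 80.90 m/s.
x = v_x t = 33.34 × 11.2 = 373 m.
y = 69.5 + v_y0 t − ½ g t² = 348 m.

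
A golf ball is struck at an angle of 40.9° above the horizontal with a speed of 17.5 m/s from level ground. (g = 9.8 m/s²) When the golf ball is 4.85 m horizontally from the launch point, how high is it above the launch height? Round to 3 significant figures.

v_x = 17.5 cos 40.9° = 13.23 m/s, v_y0 = 17.5 sin 40.9° = 11.46 m/s.
Time to reach x = 4.85 m: t = x / v_x = 4.85 / 13.23 = 0.3666 s.
y = v_y0 t − ½ g t² = 11.46×0.3666 − 4.900×0.3666² = 3.54 m.

3.54 m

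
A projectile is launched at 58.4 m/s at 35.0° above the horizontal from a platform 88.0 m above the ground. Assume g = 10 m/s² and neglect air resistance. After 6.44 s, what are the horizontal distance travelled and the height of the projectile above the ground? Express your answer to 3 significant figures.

x = 308 m, y = 96.4 m

v_x = 58.4 cos 35.0° = 47.84 m/s; v_y0 = 58.4 sin 35.0° = 33.50 m/s.
x = v_x t = 47.84 × 6.44 = 308 m.
y = 88.0 + v_y0 t − ½ g t² = 96.4 m.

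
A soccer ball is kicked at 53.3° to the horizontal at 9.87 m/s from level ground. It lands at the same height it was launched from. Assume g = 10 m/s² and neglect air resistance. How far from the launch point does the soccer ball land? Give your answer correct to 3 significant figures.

Components: v_x = 9.87 cos 53.3° = 5.899 m/s, v_y = 9.87 sin 53.3° = 7.914 m/s.
Time of flight (same landing height): t = 2 v_y / g = 2 × 7.914 / 10 = 1.583 s.
Range: R = v_x · t = 5.899 × 1.583 = 9.34 m.

9.34 m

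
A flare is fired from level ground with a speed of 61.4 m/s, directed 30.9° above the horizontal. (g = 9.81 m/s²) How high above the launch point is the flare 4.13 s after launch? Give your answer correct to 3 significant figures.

v_y0 = 61.4 sin 30.9° = 31.53 m/s.
y(t) = v_y0 t − ½ g t² = 31.53×4.13 − 4.905×4.13² = 46.6 m.

46.6 m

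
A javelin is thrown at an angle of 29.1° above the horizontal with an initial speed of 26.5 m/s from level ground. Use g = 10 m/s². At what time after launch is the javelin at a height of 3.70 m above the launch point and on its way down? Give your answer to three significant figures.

2.25 s

v_y0 = 26.5 sin 29.1° = 12.89 m/s.
Set y = v_y0 t − ½ g t² = 3.70: 5.000 t² − 12.89 t + 3.70 = 0.
t = [12.89 ± √(166.2 − 74.00)] / 10 = (12.89 ± 9.602) / 10, giving t = 0.329 s or t = 2.25 s.
On the way down corresponds to the larger root: t = 2.25 s.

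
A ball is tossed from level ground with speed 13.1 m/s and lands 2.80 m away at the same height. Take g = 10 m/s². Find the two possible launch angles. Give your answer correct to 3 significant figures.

4.70° and 85.3°

Level-ground range: R = v₀² sin(2θ)/g ⇒ sin 2θ = R g / v₀² = 2.80×10/13.1² = 0.1632.
2θ = arcsin(0.1632) = 9.393° or 180° − 9.393° = 170.607°.
So θ = 4.70° or θ = 85.3°.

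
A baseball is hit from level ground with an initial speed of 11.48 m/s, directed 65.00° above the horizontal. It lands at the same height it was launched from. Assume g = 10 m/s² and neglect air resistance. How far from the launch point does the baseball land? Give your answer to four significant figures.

10.10 m

Components: v_x = 11.48 cos 65.00° = 4.8517 m/s, v_y = 11.48 sin 65.00° = 10.404 m/s.
Time of flight (same landing height): t = 2 v_y / g = 2 × 10.404 / 10 = 2.0808 s.
Range: R = v_x · t = 4.8517 × 2.0808 = 10.10 m.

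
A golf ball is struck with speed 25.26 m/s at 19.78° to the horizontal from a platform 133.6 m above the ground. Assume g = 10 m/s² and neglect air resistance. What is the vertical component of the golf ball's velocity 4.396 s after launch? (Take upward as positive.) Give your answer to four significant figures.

-35.41 m/s

Initial vertical component: v_y0 = 25.26 sin 19.78° = 8.5482 m/s.
v_y(t) = v_y0 − g t = 8.5482 − 10 × 4.396 = -35.41 m/s.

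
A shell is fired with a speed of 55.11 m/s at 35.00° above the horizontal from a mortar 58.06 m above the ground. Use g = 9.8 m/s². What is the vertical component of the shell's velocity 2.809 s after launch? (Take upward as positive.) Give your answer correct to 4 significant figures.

Initial vertical component: v_y0 = 55.11 sin 35.00° = 31.610 m/s.
v_y(t) = v_y0 − g t = 31.610 − 9.8 × 2.809 = 4.082 m/s.

4.082 m/s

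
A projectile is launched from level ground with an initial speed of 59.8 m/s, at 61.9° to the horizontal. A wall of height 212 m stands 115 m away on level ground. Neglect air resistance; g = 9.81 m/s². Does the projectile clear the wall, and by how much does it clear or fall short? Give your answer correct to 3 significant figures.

v_x = 59.8 cos 61.9° = 28.17 m/s; v_y0 = 59.8 sin 61.9° = 52.75 m/s.
Time to reach the wall: t = 115 / 28.17 = 4.082 s.
Height at that point: y = 52.75×4.082 − 4.905×4.082² = 133.6 m.
That is 212 − 133.6 = 78.4 m below the top of the wall, so the projectile does not clear it.

No — it falls 78.4 m short of clearing the wall.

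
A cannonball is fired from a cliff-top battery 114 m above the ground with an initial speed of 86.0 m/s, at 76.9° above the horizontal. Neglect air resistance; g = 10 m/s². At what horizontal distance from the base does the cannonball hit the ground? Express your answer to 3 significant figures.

351 m

Components: v_x = 86.0 cos 76.9° = 19.49 m/s, v_y = 86.0 sin 76.9° = 83.76 m/s.
Vertical: 0 = 114 + 83.76 t − ½(10) t² ⇒ 5.000 t² − 83.76 t − 114 = 0.
t = [83.76 + √(7016 + 2280)] / 10.00 = 18.02 s.
Horizontal: R = v_x · t = 19.49 × 18.02 = 351 m.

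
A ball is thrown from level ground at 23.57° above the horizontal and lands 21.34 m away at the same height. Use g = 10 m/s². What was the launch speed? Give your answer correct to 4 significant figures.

17.06 m/s

On level ground, R = v₀² sin(2θ) / g, so v₀ = √(R g / sin 2θ).
sin(2 × 23.57°) = 0.7330.
v₀ = √(21.34 × 10 / 0.7330) = √291.13 = 17.06 m/s.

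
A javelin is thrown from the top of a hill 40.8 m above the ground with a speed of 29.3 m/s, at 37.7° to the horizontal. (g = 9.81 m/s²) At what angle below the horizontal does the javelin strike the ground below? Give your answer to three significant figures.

55.3°

v_x = 29.3 cos 37.7° = 23.18 m/s.
At impact |v_y| = √(v_y0² + 2 g h) = √(17.92² + 2×9.81×40.8) = 33.49 m/s.
Angle below horizontal = arctan(|v_y| / v_x) = arctan(33.49 / 23.18) = 55.3°.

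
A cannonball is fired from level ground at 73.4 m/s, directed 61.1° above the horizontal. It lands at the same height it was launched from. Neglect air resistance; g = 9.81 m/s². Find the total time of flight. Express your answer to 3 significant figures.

Vertical component: v_y = 73.4 sin 61.1° = 64.26 m/s.
For a projectile landing at launch height, time of flight is t = 2 v_y / g = 2 × 64.26 / 9.81 = 13.1 s.

13.1 s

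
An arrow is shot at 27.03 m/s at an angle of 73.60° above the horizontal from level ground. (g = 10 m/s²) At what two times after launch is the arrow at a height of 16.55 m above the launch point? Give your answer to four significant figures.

0.7454 s and 4.441 s

v_y0 = 27.03 sin 73.60° = 25.930 m/s.
Set y = v_y0 t − ½ g t² = 16.55: 5.000 t² − 25.930 t + 16.55 = 0.
t = [25.930 ± √(672.36 − 331.00)] / 10 = (25.930 ± 18.476) / 10, giving t = 0.7454 s or t = 4.441 s.
So the arrow is at 16.55 m at t = 0.7454 s (rising) and t = 4.441 s (falling).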